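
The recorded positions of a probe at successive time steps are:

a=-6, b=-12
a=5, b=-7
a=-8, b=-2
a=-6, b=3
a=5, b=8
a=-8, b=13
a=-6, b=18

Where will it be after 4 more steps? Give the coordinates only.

a=5, b=38

The a coordinate repeats the cycle [-6, 5, -8] with period 3; step 10 mod 3 = 1, giving 5.
The b coordinate changes by +5 each step, so at step 10 it is -12 + 10·(5) = 38.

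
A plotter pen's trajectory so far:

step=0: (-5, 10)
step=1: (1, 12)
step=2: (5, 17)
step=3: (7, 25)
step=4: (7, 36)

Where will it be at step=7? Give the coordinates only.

(-5, 87)

Taking differences between consecutive positions: (+6, +2), (+4, +5), (+2, +8), (+0, +11). These grow by (-2, +3) each step.
step 5: (7, 36) + (-2, +14) → (5, 50)
step 6: (5, 50) + (-4, +17) → (1, 67)
step 7: (1, 67) + (-6, +20) → (-5, 87)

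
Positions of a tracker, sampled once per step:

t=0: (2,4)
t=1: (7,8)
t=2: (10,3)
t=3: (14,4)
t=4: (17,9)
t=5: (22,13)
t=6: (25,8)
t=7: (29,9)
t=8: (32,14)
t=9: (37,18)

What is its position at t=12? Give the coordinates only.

(47,19)

Step-to-step displacements: (+5,+4), (+3,-5), (+4,+1), (+3,+5), (+5,+4), (+3,-5), (+4,+1), (+3,+5), (+5,+4) — a repeating cycle of length 4.
step 10: apply (+3,-5) → (40,13)
step 11: apply (+4,+1) → (44,14)
step 12: apply (+3,+5) → (47,19)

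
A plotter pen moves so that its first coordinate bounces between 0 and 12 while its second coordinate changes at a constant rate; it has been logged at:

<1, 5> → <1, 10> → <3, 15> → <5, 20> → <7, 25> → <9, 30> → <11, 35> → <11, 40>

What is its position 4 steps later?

The first coordinate travels 2 per step and bounces off the walls at 0 and 12.
  step 8: 11 → 9
  step 9: 9 → 7
  step 10: 7 → 5
  step 11: 5 → 3
The second coordinate changes by +5 each step: at step 11 it is 60.

<3, 60>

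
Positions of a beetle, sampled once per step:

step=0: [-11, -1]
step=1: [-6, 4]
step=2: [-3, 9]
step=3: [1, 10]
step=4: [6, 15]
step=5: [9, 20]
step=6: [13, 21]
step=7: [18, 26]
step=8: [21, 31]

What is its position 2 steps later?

[30, 37]

Differencing gives [+5, +5], [+3, +5], [+4, +1], [+5, +5], [+3, +5], [+4, +1], [+5, +5], [+3, +5]. This is the pattern [+5, +5], [+3, +5], [+4, +1] repeated.
step 9: apply [+4, +1] → [25, 32]
step 10: apply [+5, +5] → [30, 37]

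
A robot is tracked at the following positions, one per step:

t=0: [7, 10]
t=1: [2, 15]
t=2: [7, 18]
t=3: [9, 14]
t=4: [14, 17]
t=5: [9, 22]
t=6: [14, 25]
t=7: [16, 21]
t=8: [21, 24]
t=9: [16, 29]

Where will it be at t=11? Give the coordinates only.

[23, 28]

Differencing gives [-5, +5], [+5, +3], [+2, -4], [+5, +3], [-5, +5], [+5, +3], [+2, -4], [+5, +3], [-5, +5]. This is the pattern [-5, +5], [+5, +3], [+2, -4], [+5, +3] repeated.
step 10: apply [+5, +3] → [21, 32]
step 11: apply [+2, -4] → [23, 28]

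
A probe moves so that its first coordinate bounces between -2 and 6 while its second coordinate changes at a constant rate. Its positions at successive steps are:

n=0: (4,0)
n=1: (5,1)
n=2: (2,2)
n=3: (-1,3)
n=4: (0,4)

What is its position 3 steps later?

(3,7)

The first coordinate reflects between -2 and 6, moving 3 per step.
  step 5: 0 → 3
  step 6: 3 → 6
  step 7: 6 → 3
The second coordinate changes by +1 each step: at step 7 it is 7.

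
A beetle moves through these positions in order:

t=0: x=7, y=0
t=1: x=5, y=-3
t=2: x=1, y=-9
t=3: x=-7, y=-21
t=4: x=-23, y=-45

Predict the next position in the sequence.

x=-55, y=-93

The jumps are (-2,-3), (-4,-6), (-8,-12), (-16,-24) — a geometric progression with ratio 2.
step 5: x=-23, y=-45 + (-32,-48) → x=-55, y=-93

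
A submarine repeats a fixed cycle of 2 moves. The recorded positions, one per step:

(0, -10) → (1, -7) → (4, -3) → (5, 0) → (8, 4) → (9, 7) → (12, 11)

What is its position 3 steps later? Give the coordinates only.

(17, 21)

Differencing gives (+1, +3), (+3, +4), (+1, +3), (+3, +4), (+1, +3), (+3, +4). This is the pattern (+1, +3), (+3, +4) repeated.
step 7: apply (+1, +3) → (13, 14)
step 8: apply (+3, +4) → (16, 18)
step 9: apply (+1, +3) → (17, 21)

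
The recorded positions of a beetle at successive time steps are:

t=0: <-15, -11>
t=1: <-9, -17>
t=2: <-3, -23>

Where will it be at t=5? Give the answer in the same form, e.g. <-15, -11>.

<15, -41>

The position changes by <+6, -6> every step.
step 3: <-3, -23> + <+6, -6> → <3, -29>
step 4: <3, -29> + <+6, -6> → <9, -35>
step 5: <9, -35> + <+6, -6> → <15, -41>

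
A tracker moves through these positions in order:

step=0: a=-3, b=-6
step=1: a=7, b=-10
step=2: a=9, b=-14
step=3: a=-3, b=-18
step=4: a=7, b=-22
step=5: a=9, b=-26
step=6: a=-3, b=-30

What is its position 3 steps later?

The a coordinate repeats the cycle [-3, 7, 9] with period 3; step 9 mod 3 = 0, giving -3.
The b coordinate changes by -4 each step, so at step 9 it is -6 + 9·(-4) = -42.

a=-3, b=-42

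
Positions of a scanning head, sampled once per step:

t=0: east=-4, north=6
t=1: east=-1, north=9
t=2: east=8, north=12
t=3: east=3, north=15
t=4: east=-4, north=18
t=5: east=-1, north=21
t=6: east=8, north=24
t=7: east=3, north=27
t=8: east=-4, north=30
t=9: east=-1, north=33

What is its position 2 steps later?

The east coordinate repeats the cycle [-4, -1, 8, 3] with period 4; step 11 mod 4 = 3, giving 3.
The north coordinate changes by +3 each step, so at step 11 it is 6 + 11·(3) = 39.

east=3, north=39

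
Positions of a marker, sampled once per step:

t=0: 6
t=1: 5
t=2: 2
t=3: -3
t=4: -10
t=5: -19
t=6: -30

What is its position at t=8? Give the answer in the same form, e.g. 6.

-58

Successive displacements: -1, -3, -5, -7, -9, -11 — each changes by -2.
step 7: -30 − 13 → -43
step 8: -43 − 15 → -58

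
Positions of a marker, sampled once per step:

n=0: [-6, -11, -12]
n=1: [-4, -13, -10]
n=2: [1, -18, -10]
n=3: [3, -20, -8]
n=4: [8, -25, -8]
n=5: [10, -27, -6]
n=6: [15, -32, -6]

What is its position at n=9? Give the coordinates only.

[24, -41, -2]

Step-to-step displacements: [+2, -2, +2], [+5, -5, +0], [+2, -2, +2], [+5, -5, +0], [+2, -2, +2], [+5, -5, +0] — a repeating cycle of length 2.
step 7: apply [+2, -2, +2] → [17, -34, -4]
step 8: apply [+5, -5, +0] → [22, -39, -4]
step 9: apply [+2, -2, +2] → [24, -41, -2]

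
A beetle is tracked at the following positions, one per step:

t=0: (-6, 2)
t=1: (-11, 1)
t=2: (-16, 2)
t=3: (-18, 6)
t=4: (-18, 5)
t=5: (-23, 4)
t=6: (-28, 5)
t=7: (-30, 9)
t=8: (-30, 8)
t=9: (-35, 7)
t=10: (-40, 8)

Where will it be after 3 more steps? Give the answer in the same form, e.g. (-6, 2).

(-47, 10)

Step-to-step displacements: (-5, -1), (-5, +1), (-2, +4), (+0, -1), (-5, -1), (-5, +1), (-2, +4), (+0, -1), (-5, -1), (-5, +1) — a repeating cycle of length 4.
step 11: apply (-2, +4) → (-42, 12)
step 12: apply (+0, -1) → (-42, 11)
step 13: apply (-5, -1) → (-47, 10)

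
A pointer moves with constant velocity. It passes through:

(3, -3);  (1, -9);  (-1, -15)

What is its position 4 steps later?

The position changes by (-2, -6) every step.
step 3: (-1, -15) + (-2, -6) → (-3, -21)
step 4: (-3, -21) + (-2, -6) → (-5, -27)
step 5: (-5, -27) + (-2, -6) → (-7, -33)
step 6: (-7, -33) + (-2, -6) → (-9, -39)

(-9, -39)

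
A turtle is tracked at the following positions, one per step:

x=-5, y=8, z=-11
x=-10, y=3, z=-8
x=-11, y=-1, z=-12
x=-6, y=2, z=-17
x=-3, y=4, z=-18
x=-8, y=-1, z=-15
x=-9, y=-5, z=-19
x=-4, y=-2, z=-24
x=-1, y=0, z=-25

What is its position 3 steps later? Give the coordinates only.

x=-2, y=-6, z=-31

Step-to-step displacements: (-5, -5, +3), (-1, -4, -4), (+5, +3, -5), (+3, +2, -1), (-5, -5, +3), (-1, -4, -4), (+5, +3, -5), (+3, +2, -1) — a repeating cycle of length 4.
step 9: apply (-5, -5, +3) → x=-6, y=-5, z=-22
step 10: apply (-1, -4, -4) → x=-7, y=-9, z=-26
step 11: apply (+5, +3, -5) → x=-2, y=-6, z=-31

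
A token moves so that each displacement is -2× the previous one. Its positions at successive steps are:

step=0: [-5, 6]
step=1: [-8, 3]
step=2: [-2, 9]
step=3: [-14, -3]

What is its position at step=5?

[-38, -27]

Step-to-step displacements: [-3, -3], [+6, +6], [-12, -12]; each is -2× the previous.
step 4: [-14, -3] + [+24, +24] → [10, 21]
step 5: [10, 21] + [-48, -48] → [-38, -27]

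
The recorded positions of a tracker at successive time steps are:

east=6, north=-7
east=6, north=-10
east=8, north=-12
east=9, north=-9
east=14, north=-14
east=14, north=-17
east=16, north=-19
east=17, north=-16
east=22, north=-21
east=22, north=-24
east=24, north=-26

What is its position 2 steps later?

Step-to-step displacements: (+0, -3), (+2, -2), (+1, +3), (+5, -5), (+0, -3), (+2, -2), (+1, +3), (+5, -5), (+0, -3), (+2, -2) — a repeating cycle of length 4.
step 11: apply (+1, +3) → east=25, north=-23
step 12: apply (+5, -5) → east=30, north=-28

east=30, north=-28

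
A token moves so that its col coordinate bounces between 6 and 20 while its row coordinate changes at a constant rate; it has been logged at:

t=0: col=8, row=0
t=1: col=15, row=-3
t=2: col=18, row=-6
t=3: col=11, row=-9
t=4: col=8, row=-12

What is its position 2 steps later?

col=18, row=-18

The col coordinate reflects between 6 and 20, moving 7 per step.
  step 5: 8 → 15
  step 6: 15 → 18
The row coordinate changes by -3 each step: at step 6 it is -18.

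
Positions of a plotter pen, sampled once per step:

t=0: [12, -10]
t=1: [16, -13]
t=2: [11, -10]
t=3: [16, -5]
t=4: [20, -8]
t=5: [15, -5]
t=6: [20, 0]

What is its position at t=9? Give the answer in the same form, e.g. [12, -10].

Differencing gives [+4, -3], [-5, +3], [+5, +5], [+4, -3], [-5, +3], [+5, +5]. This is the pattern [+4, -3], [-5, +3], [+5, +5] repeated.
step 7: apply [+4, -3] → [24, -3]
step 8: apply [-5, +3] → [19, 0]
step 9: apply [+5, +5] → [24, 5]

[24, 5]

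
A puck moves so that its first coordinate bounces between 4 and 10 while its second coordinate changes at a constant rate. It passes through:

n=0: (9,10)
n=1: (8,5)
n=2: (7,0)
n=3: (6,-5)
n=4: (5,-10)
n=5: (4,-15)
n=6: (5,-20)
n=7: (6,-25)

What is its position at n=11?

The first coordinate travels 1 per step and bounces off the walls at 4 and 10.
  step 8: 6 → 7
  step 9: 7 → 8
  step 10: 8 → 9
  step 11: 9 → 10
The second coordinate changes by -5 each step: at step 11 it is -45.

(10,-45)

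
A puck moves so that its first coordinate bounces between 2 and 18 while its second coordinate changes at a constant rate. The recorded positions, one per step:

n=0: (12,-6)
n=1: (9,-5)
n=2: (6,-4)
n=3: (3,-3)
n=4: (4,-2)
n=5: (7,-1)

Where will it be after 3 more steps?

(16,2)

The first coordinate reflects between 2 and 18, moving 3 per step.
  step 6: 7 → 10
  step 7: 10 → 13
  step 8: 13 → 16
The second coordinate changes by +1 each step: at step 8 it is 2.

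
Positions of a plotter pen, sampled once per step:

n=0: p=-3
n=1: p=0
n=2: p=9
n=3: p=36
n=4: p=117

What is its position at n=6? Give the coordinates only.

p=1089

The jumps are +3, +9, +27, +81 — a geometric progression with ratio 3.
step 5: 117 + 243 → p=360
step 6: 360 + 729 → p=1089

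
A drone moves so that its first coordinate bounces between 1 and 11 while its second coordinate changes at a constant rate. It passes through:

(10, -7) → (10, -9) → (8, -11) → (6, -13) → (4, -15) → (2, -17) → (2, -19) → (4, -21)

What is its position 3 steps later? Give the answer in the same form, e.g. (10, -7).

The first coordinate reflects between 1 and 11, moving 2 per step.
  step 8: 4 → 6
  step 9: 6 → 8
  step 10: 8 → 10
The second coordinate changes by -2 each step: at step 10 it is -27.

(10, -27)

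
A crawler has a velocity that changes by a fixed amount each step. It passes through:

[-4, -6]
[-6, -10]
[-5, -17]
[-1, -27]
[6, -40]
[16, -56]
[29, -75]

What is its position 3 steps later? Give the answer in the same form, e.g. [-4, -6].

[86, -150]

Taking differences between consecutive positions: [-2, -4], [+1, -7], [+4, -10], [+7, -13], [+10, -16], [+13, -19]. These grow by [+3, -3] each step.
step 7: [29, -75] + [+16, -22] → [45, -97]
step 8: [45, -97] + [+19, -25] → [64, -122]
step 9: [64, -122] + [+22, -28] → [86, -150]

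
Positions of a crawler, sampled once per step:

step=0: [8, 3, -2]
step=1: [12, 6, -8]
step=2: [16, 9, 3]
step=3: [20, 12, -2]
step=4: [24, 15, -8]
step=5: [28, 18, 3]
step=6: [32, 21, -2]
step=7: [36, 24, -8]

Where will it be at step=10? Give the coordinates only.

[48, 33, -8]

First: linear, +4 per step → 48 at step 10.
Second: linear, +3 per step → 33 at step 10.
Third: cycles through -2, -8, 3 every 3 steps. Step 10 lands at position 1 of the cycle → -8.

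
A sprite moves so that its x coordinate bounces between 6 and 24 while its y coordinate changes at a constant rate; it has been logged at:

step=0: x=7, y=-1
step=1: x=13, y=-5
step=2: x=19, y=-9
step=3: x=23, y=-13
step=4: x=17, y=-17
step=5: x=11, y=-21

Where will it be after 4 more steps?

x=23, y=-37

The x coordinate travels 6 per step and bounces off the walls at 6 and 24.
  step 6: 11 → 7
  step 7: 7 → 13
  step 8: 13 → 19
  step 9: 19 → 23
The y coordinate changes by -4 each step: at step 9 it is -37.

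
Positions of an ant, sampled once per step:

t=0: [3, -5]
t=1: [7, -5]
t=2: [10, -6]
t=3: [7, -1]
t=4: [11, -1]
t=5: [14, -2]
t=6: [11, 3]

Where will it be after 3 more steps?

[15, 7]

Step-to-step displacements: [+4, +0], [+3, -1], [-3, +5], [+4, +0], [+3, -1], [-3, +5] — a repeating cycle of length 3.
step 7: apply [+4, +0] → [15, 3]
step 8: apply [+3, -1] → [18, 2]
step 9: apply [-3, +5] → [15, 7]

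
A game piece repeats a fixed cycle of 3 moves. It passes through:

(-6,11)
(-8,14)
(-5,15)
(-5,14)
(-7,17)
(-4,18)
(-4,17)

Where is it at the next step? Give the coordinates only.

(-6,20)

The moves between consecutive positions are (-2,+3), (+3,+1), (+0,-1), (-2,+3), (+3,+1), (+0,-1); they repeat the 3-cycle [(-2,+3), (+3,+1), (+0,-1)].
step 7: apply (-2,+3) → (-6,20)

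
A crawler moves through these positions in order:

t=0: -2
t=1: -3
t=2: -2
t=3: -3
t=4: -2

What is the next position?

The jumps are -1, +1, -1, +1 — a geometric progression with ratio -1.
step 5: -2 − 1 → -3

-3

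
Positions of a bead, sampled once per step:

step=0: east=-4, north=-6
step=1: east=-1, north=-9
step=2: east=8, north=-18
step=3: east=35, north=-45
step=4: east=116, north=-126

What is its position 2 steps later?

east=1088, north=-1098

Step-to-step displacements: (+3, -3), (+9, -9), (+27, -27), (+81, -81); each is 3× the previous.
step 5: east=116, north=-126 + (+243, -243) → east=359, north=-369
step 6: east=359, north=-369 + (+729, -729) → east=1088, north=-1098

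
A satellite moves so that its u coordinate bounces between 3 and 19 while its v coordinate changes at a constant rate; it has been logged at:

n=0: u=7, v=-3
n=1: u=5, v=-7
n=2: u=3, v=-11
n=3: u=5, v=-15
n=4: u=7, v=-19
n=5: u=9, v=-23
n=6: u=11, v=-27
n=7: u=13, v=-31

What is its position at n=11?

u=17, v=-47

The u coordinate travels 2 per step and bounces off the walls at 3 and 19.
  step 8: 13 → 15
  step 9: 15 → 17
  step 10: 17 → 19
  step 11: 19 → 17
The v coordinate changes by -4 each step: at step 11 it is -47.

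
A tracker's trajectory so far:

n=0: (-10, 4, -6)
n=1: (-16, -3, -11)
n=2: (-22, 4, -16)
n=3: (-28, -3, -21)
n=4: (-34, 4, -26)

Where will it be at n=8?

(-58, 4, -46)

First: linear, -6 per step → -58 at step 8.
Second: cycles through 4, -3 every 2 steps. Step 8 lands at position 0 of the cycle → 4.
Third: linear, -5 per step → -46 at step 8.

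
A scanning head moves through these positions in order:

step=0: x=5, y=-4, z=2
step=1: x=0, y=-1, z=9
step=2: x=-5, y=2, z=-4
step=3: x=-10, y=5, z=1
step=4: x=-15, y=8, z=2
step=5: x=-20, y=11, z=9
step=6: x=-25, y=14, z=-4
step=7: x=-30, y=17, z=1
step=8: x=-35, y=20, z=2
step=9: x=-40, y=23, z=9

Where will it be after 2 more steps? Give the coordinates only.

X: linear, -5 per step → -50 at step 11.
Y: linear, +3 per step → 29 at step 11.
Z: cycles through 2, 9, -4, 1 every 4 steps. Step 11 lands at position 3 of the cycle → 1.

x=-50, y=29, z=1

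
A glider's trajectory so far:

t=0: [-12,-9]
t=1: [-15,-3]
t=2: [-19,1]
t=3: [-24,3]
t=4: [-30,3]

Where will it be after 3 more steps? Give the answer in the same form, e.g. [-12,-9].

[-54,-9]

Successive displacements: [-3,+6], [-4,+4], [-5,+2], [-6,+0] — each changes by [-1,-2].
step 5: [-30,3] + [-7,-2] → [-37,1]
step 6: [-37,1] + [-8,-4] → [-45,-3]
step 7: [-45,-3] + [-9,-6] → [-54,-9]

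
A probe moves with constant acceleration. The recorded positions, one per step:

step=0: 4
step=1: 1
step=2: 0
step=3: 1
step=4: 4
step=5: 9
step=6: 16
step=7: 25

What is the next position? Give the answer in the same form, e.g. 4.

36

First differences are -3, -1, +1, +3, +5, +7, +9; their common second difference is +2 (constant acceleration).
step 8: 25 + 11 → 36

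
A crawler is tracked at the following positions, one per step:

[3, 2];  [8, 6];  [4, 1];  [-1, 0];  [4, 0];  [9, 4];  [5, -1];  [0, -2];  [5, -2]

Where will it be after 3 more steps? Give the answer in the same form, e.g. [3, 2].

[1, -4]

The moves between consecutive positions are [+5, +4], [-4, -5], [-5, -1], [+5, +0], [+5, +4], [-4, -5], [-5, -1], [+5, +0]; they repeat the 4-cycle [[+5, +4], [-4, -5], [-5, -1], [+5, +0]].
step 9: apply [+5, +4] → [10, 2]
step 10: apply [-4, -5] → [6, -3]
step 11: apply [-5, -1] → [1, -4]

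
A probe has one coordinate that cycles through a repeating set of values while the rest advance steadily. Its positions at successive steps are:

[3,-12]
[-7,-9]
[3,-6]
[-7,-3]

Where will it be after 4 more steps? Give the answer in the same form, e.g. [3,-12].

The first coordinate repeats the cycle [3, -7] with period 2; step 7 mod 2 = 1, giving -7.
The second coordinate changes by +3 each step, so at step 7 it is -12 + 7·(3) = 9.

[-7,9]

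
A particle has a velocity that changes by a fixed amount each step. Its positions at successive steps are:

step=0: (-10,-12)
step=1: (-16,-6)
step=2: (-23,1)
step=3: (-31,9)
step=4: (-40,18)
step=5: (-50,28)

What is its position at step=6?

Taking differences between consecutive positions: (-6,+6), (-7,+7), (-8,+8), (-9,+9), (-10,+10). These grow by (-1,+1) each step.
step 6: (-50,28) + (-11,+11) → (-61,39)

(-61,39)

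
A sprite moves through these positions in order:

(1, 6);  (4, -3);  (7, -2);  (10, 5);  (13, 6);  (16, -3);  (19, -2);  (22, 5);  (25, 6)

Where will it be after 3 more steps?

(34, 5)

First: linear, +3 per step → 34 at step 11.
Second: cycles through 6, -3, -2, 5 every 4 steps. Step 11 lands at position 3 of the cycle → 5.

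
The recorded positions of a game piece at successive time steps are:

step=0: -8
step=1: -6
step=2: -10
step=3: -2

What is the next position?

Step-to-step displacements: +2, -4, +8; each is -2× the previous.
step 4: -2 − 16 → -18

-18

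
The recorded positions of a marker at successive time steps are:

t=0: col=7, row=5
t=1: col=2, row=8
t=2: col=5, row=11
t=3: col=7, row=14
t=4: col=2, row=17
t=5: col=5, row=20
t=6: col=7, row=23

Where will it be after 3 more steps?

Col: cycles through 7, 2, 5 every 3 steps. Step 9 lands at position 0 of the cycle → 7.
Row: linear, +3 per step → 32 at step 9.

col=7, row=32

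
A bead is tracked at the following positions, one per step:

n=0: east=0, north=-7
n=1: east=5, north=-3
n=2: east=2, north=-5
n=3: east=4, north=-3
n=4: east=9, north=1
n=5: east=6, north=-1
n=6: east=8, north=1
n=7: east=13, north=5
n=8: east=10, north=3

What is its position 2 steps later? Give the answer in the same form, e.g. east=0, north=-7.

Step-to-step displacements: (+5, +4), (-3, -2), (+2, +2), (+5, +4), (-3, -2), (+2, +2), (+5, +4), (-3, -2) — a repeating cycle of length 3.
step 9: apply (+2, +2) → east=12, north=5
step 10: apply (+5, +4) → east=17, north=9

east=17, north=9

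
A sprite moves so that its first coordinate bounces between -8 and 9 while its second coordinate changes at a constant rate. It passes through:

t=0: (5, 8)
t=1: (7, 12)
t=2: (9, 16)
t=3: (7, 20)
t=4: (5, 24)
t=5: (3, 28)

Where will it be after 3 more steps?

(-3, 40)

The first coordinate travels 2 per step and bounces off the walls at -8 and 9.
  step 6: 3 → 1
  step 7: 1 → -1
  step 8: -1 → -3
The second coordinate changes by +4 each step: at step 8 it is 40.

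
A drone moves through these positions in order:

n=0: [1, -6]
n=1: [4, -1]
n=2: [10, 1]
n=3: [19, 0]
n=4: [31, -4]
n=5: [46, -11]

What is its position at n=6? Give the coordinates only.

Taking differences between consecutive positions: [+3, +5], [+6, +2], [+9, -1], [+12, -4], [+15, -7]. These grow by [+3, -3] each step.
step 6: [46, -11] + [+18, -10] → [64, -21]

[64, -21]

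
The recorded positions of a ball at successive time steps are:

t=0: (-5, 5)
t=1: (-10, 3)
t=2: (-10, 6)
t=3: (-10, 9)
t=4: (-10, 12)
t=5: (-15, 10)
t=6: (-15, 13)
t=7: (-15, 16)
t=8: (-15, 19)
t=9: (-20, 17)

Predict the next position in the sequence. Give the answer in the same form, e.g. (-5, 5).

The moves between consecutive positions are (-5, -2), (+0, +3), (+0, +3), (+0, +3), (-5, -2), (+0, +3), (+0, +3), (+0, +3), (-5, -2); they repeat the 4-cycle [(-5, -2), (+0, +3), (+0, +3), (+0, +3)].
step 10: apply (+0, +3) → (-20, 20)

(-20, 20)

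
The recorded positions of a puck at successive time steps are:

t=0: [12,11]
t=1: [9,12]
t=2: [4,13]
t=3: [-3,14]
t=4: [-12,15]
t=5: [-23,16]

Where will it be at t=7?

Successive displacements: [-3,+1], [-5,+1], [-7,+1], [-9,+1], [-11,+1] — each changes by [-2,+0].
step 6: [-23,16] + [-13,+1] → [-36,17]
step 7: [-36,17] + [-15,+1] → [-51,18]

[-51,18]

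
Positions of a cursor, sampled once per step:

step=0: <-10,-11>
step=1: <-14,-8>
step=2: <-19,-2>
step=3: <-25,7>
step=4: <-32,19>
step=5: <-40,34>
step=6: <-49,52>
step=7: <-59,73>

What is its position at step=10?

<-95,154>

Taking differences between consecutive positions: <-4,+3>, <-5,+6>, <-6,+9>, <-7,+12>, <-8,+15>, <-9,+18>, <-10,+21>. These grow by <-1,+3> each step.
step 8: <-59,73> + <-11,+24> → <-70,97>
step 9: <-70,97> + <-12,+27> → <-82,124>
step 10: <-82,124> + <-13,+30> → <-95,154>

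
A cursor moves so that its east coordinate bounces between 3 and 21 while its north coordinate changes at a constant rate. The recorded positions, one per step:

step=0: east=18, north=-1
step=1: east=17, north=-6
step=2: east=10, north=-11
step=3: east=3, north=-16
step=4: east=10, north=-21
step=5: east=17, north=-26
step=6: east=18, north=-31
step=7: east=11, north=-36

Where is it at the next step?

The east coordinate travels 7 per step and bounces off the walls at 3 and 21.
  step 8: 11 → 4
The north coordinate changes by -5 each step: at step 8 it is -41.

east=4, north=-41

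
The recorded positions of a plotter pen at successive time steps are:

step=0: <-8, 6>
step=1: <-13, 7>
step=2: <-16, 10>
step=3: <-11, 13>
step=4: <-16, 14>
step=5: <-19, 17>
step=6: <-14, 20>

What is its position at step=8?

<-22, 24>

The moves between consecutive positions are <-5, +1>, <-3, +3>, <+5, +3>, <-5, +1>, <-3, +3>, <+5, +3>; they repeat the 3-cycle [<-5, +1>, <-3, +3>, <+5, +3>].
step 7: apply <-5, +1> → <-19, 21>
step 8: apply <-3, +3> → <-22, 24>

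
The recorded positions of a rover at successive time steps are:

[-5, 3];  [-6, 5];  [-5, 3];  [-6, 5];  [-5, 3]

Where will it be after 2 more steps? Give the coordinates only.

The jumps are [-1, +2], [+1, -2], [-1, +2], [+1, -2] — a geometric progression with ratio -1.
step 5: [-5, 3] + [-1, +2] → [-6, 5]
step 6: [-6, 5] + [+1, -2] → [-5, 3]

[-5, 3]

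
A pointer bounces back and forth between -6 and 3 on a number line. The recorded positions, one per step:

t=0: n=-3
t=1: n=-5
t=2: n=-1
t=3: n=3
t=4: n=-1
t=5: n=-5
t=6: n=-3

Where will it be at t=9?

n=-3

The value travels 4 per step and bounces off the walls at -6 and 3.
  step 7: -3 → 1
  step 8: 1 → 1
  step 9: 1 → -3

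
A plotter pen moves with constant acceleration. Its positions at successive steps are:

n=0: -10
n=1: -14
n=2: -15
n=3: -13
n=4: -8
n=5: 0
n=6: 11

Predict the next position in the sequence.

Taking differences between consecutive positions: -4, -1, +2, +5, +8, +11. These grow by +3 each step.
step 7: 11 + 14 → 25

25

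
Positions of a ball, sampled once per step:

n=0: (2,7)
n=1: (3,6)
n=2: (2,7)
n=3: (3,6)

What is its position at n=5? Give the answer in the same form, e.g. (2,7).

Step-to-step displacements: (+1,-1), (-1,+1), (+1,-1); each is -1× the previous.
step 4: (3,6) + (-1,+1) → (2,7)
step 5: (2,7) + (+1,-1) → (3,6)

(3,6)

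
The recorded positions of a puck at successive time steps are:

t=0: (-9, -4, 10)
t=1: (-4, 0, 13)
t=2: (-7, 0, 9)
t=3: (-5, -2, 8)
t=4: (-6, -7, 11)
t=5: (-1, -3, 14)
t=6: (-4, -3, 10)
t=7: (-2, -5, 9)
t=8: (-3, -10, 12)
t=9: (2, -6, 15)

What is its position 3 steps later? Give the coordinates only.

Step-to-step displacements: (+5, +4, +3), (-3, +0, -4), (+2, -2, -1), (-1, -5, +3), (+5, +4, +3), (-3, +0, -4), (+2, -2, -1), (-1, -5, +3), (+5, +4, +3) — a repeating cycle of length 4.
step 10: apply (-3, +0, -4) → (-1, -6, 11)
step 11: apply (+2, -2, -1) → (1, -8, 10)
step 12: apply (-1, -5, +3) → (0, -13, 13)

(0, -13, 13)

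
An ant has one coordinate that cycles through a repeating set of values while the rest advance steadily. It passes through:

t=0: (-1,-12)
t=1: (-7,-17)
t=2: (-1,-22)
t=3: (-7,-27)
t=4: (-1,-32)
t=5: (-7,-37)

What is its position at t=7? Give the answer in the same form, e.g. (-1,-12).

First: cycles through -1, -7 every 2 steps. Step 7 lands at position 1 of the cycle → -7.
Second: linear, -5 per step → -47 at step 7.

(-7,-47)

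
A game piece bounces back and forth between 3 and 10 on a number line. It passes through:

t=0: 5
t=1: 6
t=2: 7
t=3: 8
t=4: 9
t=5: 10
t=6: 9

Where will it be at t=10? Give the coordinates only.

The value reflects between 3 and 10, moving 1 per step.
  step 7: 9 → 8
  step 8: 8 → 7
  step 9: 7 → 6
  step 10: 6 → 5

5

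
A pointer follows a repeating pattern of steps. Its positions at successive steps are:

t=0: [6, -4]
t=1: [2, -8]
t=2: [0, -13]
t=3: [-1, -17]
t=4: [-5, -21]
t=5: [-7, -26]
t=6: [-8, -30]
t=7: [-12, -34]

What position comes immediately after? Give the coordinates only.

The moves between consecutive positions are [-4, -4], [-2, -5], [-1, -4], [-4, -4], [-2, -5], [-1, -4], [-4, -4]; they repeat the 3-cycle [[-4, -4], [-2, -5], [-1, -4]].
step 8: apply [-2, -5] → [-14, -39]

[-14, -39]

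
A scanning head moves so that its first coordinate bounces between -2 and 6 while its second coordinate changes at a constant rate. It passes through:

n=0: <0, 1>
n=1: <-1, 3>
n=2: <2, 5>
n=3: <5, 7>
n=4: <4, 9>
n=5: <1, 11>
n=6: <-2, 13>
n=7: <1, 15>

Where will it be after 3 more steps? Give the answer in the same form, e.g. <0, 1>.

The first coordinate reflects between -2 and 6, moving 3 per step.
  step 8: 1 → 4
  step 9: 4 → 5
  step 10: 5 → 2
The second coordinate changes by +2 each step: at step 10 it is 21.

<2, 21>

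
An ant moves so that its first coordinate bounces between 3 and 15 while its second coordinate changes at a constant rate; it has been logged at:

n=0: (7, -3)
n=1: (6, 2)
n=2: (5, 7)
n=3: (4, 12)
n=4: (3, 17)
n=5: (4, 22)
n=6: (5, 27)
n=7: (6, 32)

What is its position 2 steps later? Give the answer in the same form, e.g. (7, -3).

The first coordinate reflects between 3 and 15, moving 1 per step.
  step 8: 6 → 7
  step 9: 7 → 8
The second coordinate changes by +5 each step: at step 9 it is 42.

(8, 42)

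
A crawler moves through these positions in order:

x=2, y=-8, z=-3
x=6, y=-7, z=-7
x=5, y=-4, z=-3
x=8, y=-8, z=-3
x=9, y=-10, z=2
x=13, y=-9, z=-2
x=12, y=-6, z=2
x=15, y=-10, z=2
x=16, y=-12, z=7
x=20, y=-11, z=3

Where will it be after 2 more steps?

The moves between consecutive positions are (+4, +1, -4), (-1, +3, +4), (+3, -4, +0), (+1, -2, +5), (+4, +1, -4), (-1, +3, +4), (+3, -4, +0), (+1, -2, +5), (+4, +1, -4); they repeat the 4-cycle [(+4, +1, -4), (-1, +3, +4), (+3, -4, +0), (+1, -2, +5)].
step 10: apply (-1, +3, +4) → x=19, y=-8, z=7
step 11: apply (+3, -4, +0) → x=22, y=-12, z=7

x=22, y=-12, z=7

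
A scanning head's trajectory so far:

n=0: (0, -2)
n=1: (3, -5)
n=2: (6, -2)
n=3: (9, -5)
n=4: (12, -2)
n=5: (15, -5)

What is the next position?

(18, -2)

First: linear, +3 per step → 18 at step 6.
Second: cycles through -2, -5 every 2 steps. Step 6 lands at position 0 of the cycle → -2.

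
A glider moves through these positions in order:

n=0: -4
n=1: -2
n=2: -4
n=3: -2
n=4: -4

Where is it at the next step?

Consecutive displacements +2, -2, +2, -2 scale by a factor of -1 each step.
step 5: -4 + 2 → -2

-2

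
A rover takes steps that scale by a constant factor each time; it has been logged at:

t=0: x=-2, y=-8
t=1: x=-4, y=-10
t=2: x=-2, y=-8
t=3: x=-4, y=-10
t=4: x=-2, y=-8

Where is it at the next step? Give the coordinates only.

Step-to-step displacements: (-2, -2), (+2, +2), (-2, -2), (+2, +2); each is -1× the previous.
step 5: x=-2, y=-8 + (-2, -2) → x=-4, y=-10

x=-4, y=-10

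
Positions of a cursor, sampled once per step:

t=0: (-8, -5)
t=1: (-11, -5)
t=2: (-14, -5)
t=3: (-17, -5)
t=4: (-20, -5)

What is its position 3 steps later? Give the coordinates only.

(-29, -5)

Each step adds (-3, +0) to the position.
step 5: (-20, -5) + (-3, +0) → (-23, -5)
step 6: (-23, -5) + (-3, +0) → (-26, -5)
step 7: (-26, -5) + (-3, +0) → (-29, -5)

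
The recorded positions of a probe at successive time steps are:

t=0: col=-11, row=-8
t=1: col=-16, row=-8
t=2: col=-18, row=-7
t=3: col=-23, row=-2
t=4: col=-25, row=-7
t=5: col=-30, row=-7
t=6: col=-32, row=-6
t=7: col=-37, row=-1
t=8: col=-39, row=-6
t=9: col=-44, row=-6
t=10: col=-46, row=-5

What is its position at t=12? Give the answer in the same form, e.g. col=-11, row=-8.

col=-53, row=-5

The moves between consecutive positions are (-5, +0), (-2, +1), (-5, +5), (-2, -5), (-5, +0), (-2, +1), (-5, +5), (-2, -5), (-5, +0), (-2, +1); they repeat the 4-cycle [(-5, +0), (-2, +1), (-5, +5), (-2, -5)].
step 11: apply (-5, +5) → col=-51, row=0
step 12: apply (-2, -5) → col=-53, row=-5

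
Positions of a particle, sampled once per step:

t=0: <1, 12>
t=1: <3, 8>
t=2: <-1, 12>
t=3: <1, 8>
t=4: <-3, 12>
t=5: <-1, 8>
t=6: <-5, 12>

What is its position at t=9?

The moves between consecutive positions are <+2, -4>, <-4, +4>, <+2, -4>, <-4, +4>, <+2, -4>, <-4, +4>; they repeat the 2-cycle [<+2, -4>, <-4, +4>].
step 7: apply <+2, -4> → <-3, 8>
step 8: apply <-4, +4> → <-7, 12>
step 9: apply <+2, -4> → <-5, 8>

<-5, 8>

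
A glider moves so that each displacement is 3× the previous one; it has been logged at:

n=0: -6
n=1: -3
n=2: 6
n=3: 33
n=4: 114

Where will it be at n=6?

1086

Step-to-step displacements: +3, +9, +27, +81; each is 3× the previous.
step 5: 114 + 243 → 357
step 6: 357 + 729 → 1086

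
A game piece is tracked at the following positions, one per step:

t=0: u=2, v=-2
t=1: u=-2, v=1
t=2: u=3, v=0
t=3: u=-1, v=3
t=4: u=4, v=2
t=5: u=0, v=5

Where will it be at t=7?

u=1, v=7

The moves between consecutive positions are (-4, +3), (+5, -1), (-4, +3), (+5, -1), (-4, +3); they repeat the 2-cycle [(-4, +3), (+5, -1)].
step 6: apply (+5, -1) → u=5, v=4
step 7: apply (-4, +3) → u=1, v=7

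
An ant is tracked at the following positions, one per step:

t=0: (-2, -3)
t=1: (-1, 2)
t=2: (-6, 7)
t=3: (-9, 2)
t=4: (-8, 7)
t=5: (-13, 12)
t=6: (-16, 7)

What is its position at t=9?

Step-to-step displacements: (+1, +5), (-5, +5), (-3, -5), (+1, +5), (-5, +5), (-3, -5) — a repeating cycle of length 3.
step 7: apply (+1, +5) → (-15, 12)
step 8: apply (-5, +5) → (-20, 17)
step 9: apply (-3, -5) → (-23, 12)

(-23, 12)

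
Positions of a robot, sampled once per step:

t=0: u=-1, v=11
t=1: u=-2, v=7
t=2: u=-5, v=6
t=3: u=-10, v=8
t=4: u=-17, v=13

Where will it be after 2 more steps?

u=-37, v=32

First differences are (-1,-4), (-3,-1), (-5,+2), (-7,+5); their common second difference is (-2,+3) (constant acceleration).
step 5: u=-17, v=13 + (-9,+8) → u=-26, v=21
step 6: u=-26, v=21 + (-11,+11) → u=-37, v=32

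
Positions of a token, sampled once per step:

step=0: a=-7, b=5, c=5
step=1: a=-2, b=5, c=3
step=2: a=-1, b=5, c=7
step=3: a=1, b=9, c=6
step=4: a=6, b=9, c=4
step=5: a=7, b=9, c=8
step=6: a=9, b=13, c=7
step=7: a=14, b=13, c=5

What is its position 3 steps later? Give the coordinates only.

a=22, b=17, c=6

The moves between consecutive positions are (+5, +0, -2), (+1, +0, +4), (+2, +4, -1), (+5, +0, -2), (+1, +0, +4), (+2, +4, -1), (+5, +0, -2); they repeat the 3-cycle [(+5, +0, -2), (+1, +0, +4), (+2, +4, -1)].
step 8: apply (+1, +0, +4) → a=15, b=13, c=9
step 9: apply (+2, +4, -1) → a=17, b=17, c=8
step 10: apply (+5, +0, -2) → a=22, b=17, c=6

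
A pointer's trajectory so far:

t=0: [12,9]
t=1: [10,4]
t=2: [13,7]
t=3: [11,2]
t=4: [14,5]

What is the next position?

Step-to-step displacements: [-2,-5], [+3,+3], [-2,-5], [+3,+3] — a repeating cycle of length 2.
step 5: apply [-2,-5] → [12,0]

[12,0]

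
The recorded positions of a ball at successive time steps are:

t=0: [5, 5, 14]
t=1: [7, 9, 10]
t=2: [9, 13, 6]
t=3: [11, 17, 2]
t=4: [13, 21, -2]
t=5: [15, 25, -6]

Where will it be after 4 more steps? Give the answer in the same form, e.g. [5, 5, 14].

The position changes by [+2, +4, -4] every step.
step 6: [15, 25, -6] + [+2, +4, -4] → [17, 29, -10]
step 7: [17, 29, -10] + [+2, +4, -4] → [19, 33, -14]
step 8: [19, 33, -14] + [+2, +4, -4] → [21, 37, -18]
step 9: [21, 37, -18] + [+2, +4, -4] → [23, 41, -22]

[23, 41, -22]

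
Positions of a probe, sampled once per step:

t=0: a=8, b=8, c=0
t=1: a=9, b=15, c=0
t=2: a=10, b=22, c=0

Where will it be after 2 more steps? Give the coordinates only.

a=12, b=36, c=0

Each step adds (+1, +7, +0) to the position.
step 3: a=10, b=22, c=0 + (+1, +7, +0) → a=11, b=29, c=0
step 4: a=11, b=29, c=0 + (+1, +7, +0) → a=12, b=36, c=0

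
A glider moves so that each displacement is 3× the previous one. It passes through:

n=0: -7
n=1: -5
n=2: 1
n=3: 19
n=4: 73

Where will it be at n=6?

The jumps are +2, +6, +18, +54 — a geometric progression with ratio 3.
step 5: 73 + 162 → 235
step 6: 235 + 486 → 721

721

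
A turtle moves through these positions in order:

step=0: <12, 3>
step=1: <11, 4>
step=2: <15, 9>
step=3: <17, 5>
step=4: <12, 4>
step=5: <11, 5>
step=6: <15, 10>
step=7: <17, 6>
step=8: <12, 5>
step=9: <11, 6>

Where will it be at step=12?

Step-to-step displacements: <-1, +1>, <+4, +5>, <+2, -4>, <-5, -1>, <-1, +1>, <+4, +5>, <+2, -4>, <-5, -1>, <-1, +1> — a repeating cycle of length 4.
step 10: apply <+4, +5> → <15, 11>
step 11: apply <+2, -4> → <17, 7>
step 12: apply <-5, -1> → <12, 6>

<12, 6>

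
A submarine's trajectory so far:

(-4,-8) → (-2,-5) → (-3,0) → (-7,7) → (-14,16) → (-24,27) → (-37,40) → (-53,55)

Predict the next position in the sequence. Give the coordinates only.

First differences are (+2,+3), (-1,+5), (-4,+7), (-7,+9), (-10,+11), (-13,+13), (-16,+15); their common second difference is (-3,+2) (constant acceleration).
step 8: (-53,55) + (-19,+17) → (-72,72)

(-72,72)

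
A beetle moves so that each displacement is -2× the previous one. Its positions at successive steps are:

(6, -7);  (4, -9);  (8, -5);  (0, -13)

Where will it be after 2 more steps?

Consecutive displacements (-2, -2), (+4, +4), (-8, -8) scale by a factor of -2 each step.
step 4: (0, -13) + (+16, +16) → (16, 3)
step 5: (16, 3) + (-32, -32) → (-16, -29)

(-16, -29)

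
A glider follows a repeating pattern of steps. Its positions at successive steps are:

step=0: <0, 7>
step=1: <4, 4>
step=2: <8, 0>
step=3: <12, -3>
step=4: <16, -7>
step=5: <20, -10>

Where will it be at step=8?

The moves between consecutive positions are <+4, -3>, <+4, -4>, <+4, -3>, <+4, -4>, <+4, -3>; they repeat the 2-cycle [<+4, -3>, <+4, -4>].
step 6: apply <+4, -4> → <24, -14>
step 7: apply <+4, -3> → <28, -17>
step 8: apply <+4, -4> → <32, -21>

<32, -21>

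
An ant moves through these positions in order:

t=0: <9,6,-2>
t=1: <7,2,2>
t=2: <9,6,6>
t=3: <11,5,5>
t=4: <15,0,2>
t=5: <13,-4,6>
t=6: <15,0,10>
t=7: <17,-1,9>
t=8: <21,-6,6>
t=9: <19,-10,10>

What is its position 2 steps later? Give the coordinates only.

<23,-7,13>

Differencing gives <-2,-4,+4>, <+2,+4,+4>, <+2,-1,-1>, <+4,-5,-3>, <-2,-4,+4>, <+2,+4,+4>, <+2,-1,-1>, <+4,-5,-3>, <-2,-4,+4>. This is the pattern <-2,-4,+4>, <+2,+4,+4>, <+2,-1,-1>, <+4,-5,-3> repeated.
step 10: apply <+2,+4,+4> → <21,-6,14>
step 11: apply <+2,-1,-1> → <23,-7,13>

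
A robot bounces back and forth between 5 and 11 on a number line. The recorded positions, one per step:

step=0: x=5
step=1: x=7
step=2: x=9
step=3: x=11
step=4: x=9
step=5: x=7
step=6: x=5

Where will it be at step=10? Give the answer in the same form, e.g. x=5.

The value reflects between 5 and 11, moving 2 per step.
  step 7: 5 → 7
  step 8: 7 → 9
  step 9: 9 → 11
  step 10: 11 → 9

x=9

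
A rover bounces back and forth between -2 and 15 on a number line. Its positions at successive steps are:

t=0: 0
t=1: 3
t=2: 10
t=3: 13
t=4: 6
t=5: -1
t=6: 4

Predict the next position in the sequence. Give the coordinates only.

11

The value reflects between -2 and 15, moving 7 per step.
  step 7: 4 → 11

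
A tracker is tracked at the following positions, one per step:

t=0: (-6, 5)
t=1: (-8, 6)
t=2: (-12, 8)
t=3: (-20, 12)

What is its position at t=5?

Consecutive displacements (-2, +1), (-4, +2), (-8, +4) scale by a factor of 2 each step.
step 4: (-20, 12) + (-16, +8) → (-36, 20)
step 5: (-36, 20) + (-32, +16) → (-68, 36)

(-68, 36)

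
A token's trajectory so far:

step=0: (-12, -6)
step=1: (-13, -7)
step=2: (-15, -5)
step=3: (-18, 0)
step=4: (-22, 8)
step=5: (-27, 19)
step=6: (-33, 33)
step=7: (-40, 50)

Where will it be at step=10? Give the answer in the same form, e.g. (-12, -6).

First differences are (-1, -1), (-2, +2), (-3, +5), (-4, +8), (-5, +11), (-6, +14), (-7, +17); their common second difference is (-1, +3) (constant acceleration).
step 8: (-40, 50) + (-8, +20) → (-48, 70)
step 9: (-48, 70) + (-9, +23) → (-57, 93)
step 10: (-57, 93) + (-10, +26) → (-67, 119)

(-67, 119)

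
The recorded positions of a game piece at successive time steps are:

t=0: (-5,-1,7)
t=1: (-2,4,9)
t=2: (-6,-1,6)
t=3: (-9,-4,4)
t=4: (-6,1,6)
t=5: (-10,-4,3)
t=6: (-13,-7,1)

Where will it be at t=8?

(-14,-7,0)

Step-to-step displacements: (+3,+5,+2), (-4,-5,-3), (-3,-3,-2), (+3,+5,+2), (-4,-5,-3), (-3,-3,-2) — a repeating cycle of length 3.
step 7: apply (+3,+5,+2) → (-10,-2,3)
step 8: apply (-4,-5,-3) → (-14,-7,0)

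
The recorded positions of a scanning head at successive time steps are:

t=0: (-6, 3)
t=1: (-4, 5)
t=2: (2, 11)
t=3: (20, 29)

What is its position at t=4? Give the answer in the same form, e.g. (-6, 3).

Consecutive displacements (+2, +2), (+6, +6), (+18, +18) scale by a factor of 3 each step.
step 4: (20, 29) + (+54, +54) → (74, 83)

(74, 83)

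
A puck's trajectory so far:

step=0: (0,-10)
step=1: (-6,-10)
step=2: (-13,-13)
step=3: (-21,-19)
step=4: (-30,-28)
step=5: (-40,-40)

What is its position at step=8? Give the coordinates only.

(-76,-94)

Taking differences between consecutive positions: (-6,+0), (-7,-3), (-8,-6), (-9,-9), (-10,-12). These grow by (-1,-3) each step.
step 6: (-40,-40) + (-11,-15) → (-51,-55)
step 7: (-51,-55) + (-12,-18) → (-63,-73)
step 8: (-63,-73) + (-13,-21) → (-76,-94)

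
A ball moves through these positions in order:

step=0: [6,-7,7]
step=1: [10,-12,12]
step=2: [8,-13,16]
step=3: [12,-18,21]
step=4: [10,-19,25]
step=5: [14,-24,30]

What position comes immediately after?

[12,-25,34]

Differencing gives [+4,-5,+5], [-2,-1,+4], [+4,-5,+5], [-2,-1,+4], [+4,-5,+5]. This is the pattern [+4,-5,+5], [-2,-1,+4] repeated.
step 6: apply [-2,-1,+4] → [12,-25,34]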